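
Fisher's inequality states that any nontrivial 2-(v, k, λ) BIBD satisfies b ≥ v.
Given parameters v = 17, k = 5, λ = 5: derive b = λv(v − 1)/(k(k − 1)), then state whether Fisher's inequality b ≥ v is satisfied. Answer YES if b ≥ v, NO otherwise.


r = λ(v − 1)/(k − 1) = 5·16/4 = 20.
b = vr/k = 17·20/5 = 68.
Fisher's inequality: b ≥ v ⇔ 68 ≥ 17? YES.

YES


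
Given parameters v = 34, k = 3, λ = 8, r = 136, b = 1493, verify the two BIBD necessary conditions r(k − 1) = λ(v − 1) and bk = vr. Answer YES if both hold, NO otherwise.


Condition (i): r(k − 1) = 136·2 = 272; λ(v − 1) = 8·33 = 264. Match? NO.
Condition (ii): bk = 1493·3 = 4479; vr = 34·136 = 4624. Match? NO.
Both conditions hold? NO.

NO


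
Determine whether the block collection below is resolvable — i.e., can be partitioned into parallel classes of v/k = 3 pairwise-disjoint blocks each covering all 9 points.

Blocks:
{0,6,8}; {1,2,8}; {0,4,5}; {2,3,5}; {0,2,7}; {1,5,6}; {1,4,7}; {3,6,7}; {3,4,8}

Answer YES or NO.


v = 9, block size k = 3, number of blocks = 9.
For resolvability, blocks must partition into parallel classes of size v/k = 3.
Total blocks must therefore be a multiple of 3: 9 = 3·3 + 0 ⇒ divisible ✓.
Greedy packing gives 3 candidate class(es). Each should be a full parallel class (size 3, covers all 9 points).
  Class 1 (3 blocks): {0,6,8}; {2,3,5}; {1,4,7}. Points covered: [0, 1, 2, 3, 4, 5, 6, 7, 8].
  Class 2 (3 blocks): {1,2,8}; {0,4,5}; {3,6,7}. Points covered: [0, 1, 2, 3, 4, 5, 6, 7, 8].
  Class 3 (3 blocks): {0,2,7}; {1,5,6}; {3,4,8}. Points covered: [0, 1, 2, 3, 4, 5, 6, 7, 8].
All classes full (size 3)? YES. All classes cover every point? YES.
Resolvable? YES.

YES


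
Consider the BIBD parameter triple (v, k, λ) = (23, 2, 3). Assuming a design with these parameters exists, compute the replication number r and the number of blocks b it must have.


Any 2-(v, k, λ) BIBD satisfies two necessary conditions:
  (i)  Each point sits in r blocks, and counting incidences through any fixed point gives r(k − 1) = λ(v − 1), so r = λ(v − 1)/(k − 1).
  (ii) Total incidences bk = vr, so b = vr/k.
Step 1: r = λ(v − 1)/(k − 1) = 3·(23 − 1)/(2 − 1) = 3·22/1 = 66/1 = 66.
Step 2: b = vr/k = 23·66/2 = 1518/2 = 759.
Check integrality: r = 66 ∈ Z ✓, b = 759 ∈ Z ✓.
(These identities are necessary conditions: they determine r and b for any design with these parameters, but do not by themselves prove that one exists.)

r = 66, b = 759.


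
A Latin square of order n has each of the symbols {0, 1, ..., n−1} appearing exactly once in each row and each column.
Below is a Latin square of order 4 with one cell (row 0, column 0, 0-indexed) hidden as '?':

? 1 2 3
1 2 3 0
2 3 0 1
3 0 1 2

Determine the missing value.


Row 0 contains symbols [1, 2, 3] — missing [0].
Column 0 contains symbols [1, 2, 3] — missing [0].
The missing symbol must appear in both missing sets; intersection = [0].
Therefore the hidden value is 0.

Missing value = 0.


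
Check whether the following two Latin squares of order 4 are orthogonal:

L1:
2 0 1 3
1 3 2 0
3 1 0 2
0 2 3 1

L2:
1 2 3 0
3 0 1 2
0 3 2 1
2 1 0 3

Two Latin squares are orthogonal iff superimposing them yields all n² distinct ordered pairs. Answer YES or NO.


Form the n² = 16 superimposed pairs (L1[i][j], L2[i][j]), row by row (rows and columns indexed from 0):
row 0: (2,1) (0,2) (1,3) (3,0)
row 1: (1,3) (3,0) (2,1) (0,2)
row 2: (3,0) (1,3) (0,2) (2,1)
row 3: (0,2) (2,1) (3,0) (1,3)
Orthogonality requires all 16 pairs distinct.
But the pair (1,3) repeats: cell (0,2) has L1 = 1, L2 = 3, and cell (1,0) has L1 = 1, L2 = 3.
A repeated pair means some other pair never occurs (only 4 distinct pairs out of 16), so the squares are not orthogonal.
Conclusion: NO.

NO


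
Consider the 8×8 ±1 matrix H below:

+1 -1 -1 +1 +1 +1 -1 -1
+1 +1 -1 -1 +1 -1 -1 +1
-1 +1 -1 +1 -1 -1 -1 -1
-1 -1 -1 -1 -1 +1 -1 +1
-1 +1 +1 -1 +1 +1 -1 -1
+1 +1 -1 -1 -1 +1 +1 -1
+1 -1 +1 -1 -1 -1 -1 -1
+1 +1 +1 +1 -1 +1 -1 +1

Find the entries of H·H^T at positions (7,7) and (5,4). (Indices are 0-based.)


Row 4 of H: [-1, 1, 1, -1, 1, 1, -1, -1].
Row 5 of H: [1, 1, -1, -1, -1, 1, 1, -1].
Row 7 of H: [1, 1, 1, 1, -1, 1, -1, 1].
(H·H^T)[7][7] = Σ_j H[7][j]·H[7][j] = (1)² + (1)² + (1)² + (1)² + (-1)² + (1)² + (-1)² + (1)² = 1 + 1 + 1 + 1 + 1 + 1 + 1 + 1 = 8.
(H·H^T)[5][4] = Σ_j H[5][j]·H[4][j] = (1)·(-1) + (1)·(1) + (-1)·(1) + (-1)·(-1) + (-1)·(1) + (1)·(1) + (1)·(-1) + (-1)·(-1) = -1 + 1 + -1 + 1 + -1 + 1 + -1 + 1 = 0.
So rows 5 and 4 are orthogonal; the diagonal entry equals n = 8.

(7,7) entry = 8; (5,4) entry = 0.


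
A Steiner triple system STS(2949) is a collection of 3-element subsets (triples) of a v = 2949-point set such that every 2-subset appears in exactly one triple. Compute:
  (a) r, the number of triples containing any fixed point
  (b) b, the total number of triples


An STS(v) is a 2-(v, 3, 1) BIBD: block size k = 3, λ = 1.
Replication: r(k − 1) = λ(v − 1) ⇒ r·2 = 2949 − 1 = 2948 ⇒ r = 1474.
Block count: b = v(v − 1)/6 = 2949·2948/6 = 8693652/6 = 1448942.
(Check via bk = vr: 1448942·3 = 4346826 = 2949·1474 = 4346826 ✓.)

r = 1474, b = 1448942.


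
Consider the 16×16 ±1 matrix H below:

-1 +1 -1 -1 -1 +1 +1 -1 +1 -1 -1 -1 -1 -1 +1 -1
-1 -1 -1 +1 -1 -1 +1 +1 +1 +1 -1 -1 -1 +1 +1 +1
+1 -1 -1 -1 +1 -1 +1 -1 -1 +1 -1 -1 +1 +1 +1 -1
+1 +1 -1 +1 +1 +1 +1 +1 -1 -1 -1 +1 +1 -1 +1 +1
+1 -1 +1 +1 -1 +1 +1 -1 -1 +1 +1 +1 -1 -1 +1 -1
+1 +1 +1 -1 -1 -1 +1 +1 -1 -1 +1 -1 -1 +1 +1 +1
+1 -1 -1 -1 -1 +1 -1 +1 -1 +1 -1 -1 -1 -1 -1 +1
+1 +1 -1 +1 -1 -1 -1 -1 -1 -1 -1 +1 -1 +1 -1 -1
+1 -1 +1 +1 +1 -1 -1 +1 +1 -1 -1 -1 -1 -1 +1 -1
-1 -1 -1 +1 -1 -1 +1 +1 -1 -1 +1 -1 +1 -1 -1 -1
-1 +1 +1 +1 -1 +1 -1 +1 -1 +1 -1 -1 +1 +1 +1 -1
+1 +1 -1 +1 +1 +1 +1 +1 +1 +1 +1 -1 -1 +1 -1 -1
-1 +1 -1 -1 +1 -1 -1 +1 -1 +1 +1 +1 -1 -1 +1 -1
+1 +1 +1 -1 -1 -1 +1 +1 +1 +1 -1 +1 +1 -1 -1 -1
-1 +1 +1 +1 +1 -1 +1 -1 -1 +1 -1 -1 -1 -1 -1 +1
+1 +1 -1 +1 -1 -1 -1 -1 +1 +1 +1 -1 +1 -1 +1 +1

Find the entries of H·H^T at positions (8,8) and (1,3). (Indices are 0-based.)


Row 1 of H: [-1, -1, -1, 1, -1, -1, 1, 1, 1, 1, -1, -1, -1, 1, 1, 1].
Row 3 of H: [1, 1, -1, 1, 1, 1, 1, 1, -1, -1, -1, 1, 1, -1, 1, 1].
Row 8 of H: [1, -1, 1, 1, 1, -1, -1, 1, 1, -1, -1, -1, -1, -1, 1, -1].
(H·H^T)[8][8] = Σ_j H[8][j]·H[8][j] = (1)² + (-1)² + (1)² + (1)² + (1)² + (-1)² + (-1)² + (1)² + (1)² + (-1)² + (-1)² + (-1)² + (-1)² + (-1)² + (1)² + (-1)² = 1 + 1 + 1 + 1 + 1 + 1 + 1 + 1 + 1 + 1 + 1 + 1 + 1 + 1 + 1 + 1 = 16.
(H·H^T)[1][3] = Σ_j H[1][j]·H[3][j] = (-1)·(1) + (-1)·(1) + (-1)·(-1) + (1)·(1) + (-1)·(1) + (-1)·(1) + (1)·(1) + (1)·(1) + (1)·(-1) + (1)·(-1) + (-1)·(-1) + (-1)·(1) + (-1)·(1) + (1)·(-1) + (1)·(1) + (1)·(1) = -1 + -1 + 1 + 1 + -1 + -1 + 1 + 1 + -1 + -1 + 1 + -1 + -1 + -1 + 1 + 1 = -2.
Rows 1 and 3 are not orthogonal (dot product = -2 ≠ 0), so H is not a Hadamard matrix.

(8,8) entry = 16; (1,3) entry = -2.


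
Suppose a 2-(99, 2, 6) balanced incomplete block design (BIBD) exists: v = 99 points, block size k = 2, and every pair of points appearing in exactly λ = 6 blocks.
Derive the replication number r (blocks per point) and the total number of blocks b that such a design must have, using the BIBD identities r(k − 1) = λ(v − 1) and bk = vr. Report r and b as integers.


Any 2-(v, k, λ) BIBD satisfies two necessary conditions:
  (i)  Each point sits in r blocks, and counting incidences through any fixed point gives r(k − 1) = λ(v − 1), so r = λ(v − 1)/(k − 1).
  (ii) Total incidences bk = vr, so b = vr/k.
Step 1: r = λ(v − 1)/(k − 1) = 6·(99 − 1)/(2 − 1) = 6·98/1 = 588/1 = 588.
Step 2: b = vr/k = 99·588/2 = 58212/2 = 29106.
Check integrality: r = 588 ∈ Z ✓, b = 29106 ∈ Z ✓.
(These identities are necessary conditions: they determine r and b for any design with these parameters, but do not by themselves prove that one exists.)

r = 588, b = 29106.


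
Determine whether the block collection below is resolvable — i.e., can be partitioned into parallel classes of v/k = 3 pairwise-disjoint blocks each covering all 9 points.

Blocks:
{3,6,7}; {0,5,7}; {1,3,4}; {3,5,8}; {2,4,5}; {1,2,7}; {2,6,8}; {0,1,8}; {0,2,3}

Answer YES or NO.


v = 9, block size k = 3, number of blocks = 9.
For resolvability, blocks must partition into parallel classes of size v/k = 3.
Total blocks must therefore be a multiple of 3: 9 = 3·3 + 0 ⇒ divisible ✓.
Consider block {3,5,8}. The only other block(s) in the collection disjoint from it are {1,2,7} — just 1 block(s). Any parallel class containing {3,5,8} would need 2 other blocks each disjoint from it, so no parallel class of size 3 can contain {3,5,8}.
Since every block must belong to some parallel class in a resolution, the collection cannot be partitioned into parallel classes.
Resolvable? NO.

NO


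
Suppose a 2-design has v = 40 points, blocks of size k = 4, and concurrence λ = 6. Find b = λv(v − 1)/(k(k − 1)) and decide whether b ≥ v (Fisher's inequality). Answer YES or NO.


r = λ(v − 1)/(k − 1) = 6·39/3 = 78.
b = vr/k = 40·78/4 = 780.
Fisher's inequality: b ≥ v ⇔ 780 ≥ 40? YES.

YES


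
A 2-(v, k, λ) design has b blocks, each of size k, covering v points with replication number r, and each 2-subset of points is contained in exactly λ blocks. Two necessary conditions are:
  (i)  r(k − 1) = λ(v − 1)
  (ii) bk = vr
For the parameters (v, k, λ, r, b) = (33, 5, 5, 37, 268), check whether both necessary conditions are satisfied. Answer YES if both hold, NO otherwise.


Condition (i): r(k − 1) = 37·4 = 148; λ(v − 1) = 5·32 = 160. Match? NO.
Condition (ii): bk = 268·5 = 1340; vr = 33·37 = 1221. Match? NO.
Both conditions hold? NO.

NO


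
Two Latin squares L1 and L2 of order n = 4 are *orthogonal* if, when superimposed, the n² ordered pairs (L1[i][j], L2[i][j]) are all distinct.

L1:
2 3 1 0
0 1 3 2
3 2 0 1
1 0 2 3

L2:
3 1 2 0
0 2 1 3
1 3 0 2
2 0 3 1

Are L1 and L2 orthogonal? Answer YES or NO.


Form the n² = 16 superimposed pairs (L1[i][j], L2[i][j]), row by row (rows and columns indexed from 0):
row 0: (2,3) (3,1) (1,2) (0,0)
row 1: (0,0) (1,2) (3,1) (2,3)
row 2: (3,1) (2,3) (0,0) (1,2)
row 3: (1,2) (0,0) (2,3) (3,1)
Orthogonality requires all 16 pairs distinct.
But the pair (0,0) repeats: cell (0,3) has L1 = 0, L2 = 0, and cell (1,0) has L1 = 0, L2 = 0.
A repeated pair means some other pair never occurs (only 4 distinct pairs out of 16), so the squares are not orthogonal.
Conclusion: NO.

NO


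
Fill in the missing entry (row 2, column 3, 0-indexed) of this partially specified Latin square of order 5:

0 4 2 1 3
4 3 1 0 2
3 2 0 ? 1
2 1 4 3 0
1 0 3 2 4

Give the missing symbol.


Row 2 contains symbols [0, 1, 2, 3] — missing [4].
Column 3 contains symbols [0, 1, 2, 3] — missing [4].
The missing symbol must appear in both missing sets; intersection = [4].
Therefore the hidden value is 4.

Missing value = 4.


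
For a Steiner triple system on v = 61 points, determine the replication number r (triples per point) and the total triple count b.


An STS(v) is a 2-(v, 3, 1) BIBD: block size k = 3, λ = 1.
Replication: r(k − 1) = λ(v − 1) ⇒ r·2 = 61 − 1 = 60 ⇒ r = 30.
Block count: b = v(v − 1)/6 = 61·60/6 = 3660/6 = 610.

r = 30, b = 610.


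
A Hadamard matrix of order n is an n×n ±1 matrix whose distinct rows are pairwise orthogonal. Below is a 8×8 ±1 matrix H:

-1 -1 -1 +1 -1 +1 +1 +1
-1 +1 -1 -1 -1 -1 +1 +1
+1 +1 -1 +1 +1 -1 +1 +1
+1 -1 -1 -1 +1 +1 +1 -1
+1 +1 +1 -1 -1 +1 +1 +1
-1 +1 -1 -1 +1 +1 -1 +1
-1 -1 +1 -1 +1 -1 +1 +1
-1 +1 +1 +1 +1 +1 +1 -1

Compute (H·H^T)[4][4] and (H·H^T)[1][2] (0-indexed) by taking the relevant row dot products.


Row 1 of H: [-1, 1, -1, -1, -1, -1, 1, 1].
Row 2 of H: [1, 1, -1, 1, 1, -1, 1, 1].
Row 4 of H: [1, 1, 1, -1, -1, 1, 1, 1].
(H·H^T)[4][4] = Σ_j H[4][j]·H[4][j] = (1)² + (1)² + (1)² + (-1)² + (-1)² + (1)² + (1)² + (1)² = 1 + 1 + 1 + 1 + 1 + 1 + 1 + 1 = 8.
(H·H^T)[1][2] = Σ_j H[1][j]·H[2][j] = (-1)·(1) + (1)·(1) + (-1)·(-1) + (-1)·(1) + (-1)·(1) + (-1)·(-1) + (1)·(1) + (1)·(1) = -1 + 1 + 1 + -1 + -1 + 1 + 1 + 1 = 2.
Rows 1 and 2 are not orthogonal (dot product = 2 ≠ 0), so H is not a Hadamard matrix.

(4,4) entry = 8; (1,2) entry = 2.


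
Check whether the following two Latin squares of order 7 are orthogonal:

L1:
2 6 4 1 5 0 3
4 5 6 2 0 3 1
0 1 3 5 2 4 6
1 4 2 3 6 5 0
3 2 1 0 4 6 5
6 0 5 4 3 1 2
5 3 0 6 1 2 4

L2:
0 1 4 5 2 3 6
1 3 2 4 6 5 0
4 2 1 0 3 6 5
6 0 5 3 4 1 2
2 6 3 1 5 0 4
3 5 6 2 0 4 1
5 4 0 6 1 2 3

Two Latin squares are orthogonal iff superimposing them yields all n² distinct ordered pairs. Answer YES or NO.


Form the n² = 49 superimposed pairs (L1[i][j], L2[i][j]), row by row (rows and columns indexed from 0):
row 0: (2,0) (6,1) (4,4) (1,5) (5,2) (0,3) (3,6)
row 1: (4,1) (5,3) (6,2) (2,4) (0,6) (3,5) (1,0)
row 2: (0,4) (1,2) (3,1) (5,0) (2,3) (4,6) (6,5)
row 3: (1,6) (4,0) (2,5) (3,3) (6,4) (5,1) (0,2)
row 4: (3,2) (2,6) (1,3) (0,1) (4,5) (6,0) (5,4)
row 5: (6,3) (0,5) (5,6) (4,2) (3,0) (1,4) (2,1)
row 6: (5,5) (3,4) (0,0) (6,6) (1,1) (2,2) (4,3)
Orthogonality requires all 49 pairs distinct.
Check by first coordinate: for each symbol s of L1, list the L2 entries in the n cells where L1 = s; they must all differ.
  L1 = 0: L2 entries (in reading order) 3, 6, 4, 2, 1, 5, 0 — all 7 distinct ✓
  L1 = 1: L2 entries (in reading order) 5, 0, 2, 6, 3, 4, 1 — all 7 distinct ✓
  L1 = 2: L2 entries (in reading order) 0, 4, 3, 5, 6, 1, 2 — all 7 distinct ✓
  L1 = 3: L2 entries (in reading order) 6, 5, 1, 3, 2, 0, 4 — all 7 distinct ✓
  L1 = 4: L2 entries (in reading order) 4, 1, 6, 0, 5, 2, 3 — all 7 distinct ✓
  L1 = 5: L2 entries (in reading order) 2, 3, 0, 1, 4, 6, 5 — all 7 distinct ✓
  L1 = 6: L2 entries (in reading order) 1, 2, 5, 4, 0, 3, 6 — all 7 distinct ✓
Every symbol of L1 meets every symbol of L2 exactly once, so all 49 pairs are distinct (49 of 49).
Conclusion: YES.

YES


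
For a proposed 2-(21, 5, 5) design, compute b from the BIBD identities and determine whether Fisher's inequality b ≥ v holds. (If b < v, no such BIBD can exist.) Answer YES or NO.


b = λv(v − 1)/(k(k − 1)) = 5·21·20/(5·4) = 2100/20 = 105.
Compare with v = 21: b ≥ v, so Fisher's inequality holds.

YES


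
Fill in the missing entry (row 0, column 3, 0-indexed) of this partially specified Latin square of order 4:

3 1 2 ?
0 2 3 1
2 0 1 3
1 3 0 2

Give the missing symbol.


Row 0 contains symbols [1, 2, 3] — missing [0].
Column 3 contains symbols [1, 2, 3] — missing [0].
The missing symbol must appear in both missing sets; intersection = [0].
Therefore the hidden value is 0.

Missing value = 0.


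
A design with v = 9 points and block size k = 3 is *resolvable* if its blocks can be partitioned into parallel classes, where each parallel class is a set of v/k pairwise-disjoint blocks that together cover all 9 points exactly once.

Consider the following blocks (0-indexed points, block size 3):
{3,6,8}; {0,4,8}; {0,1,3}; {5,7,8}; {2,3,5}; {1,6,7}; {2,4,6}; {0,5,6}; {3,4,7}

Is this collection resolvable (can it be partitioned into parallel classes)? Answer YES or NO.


v = 9, block size k = 3, number of blocks = 9.
For resolvability, blocks must partition into parallel classes of size v/k = 3.
Total blocks must therefore be a multiple of 3: 9 = 3·3 + 0 ⇒ divisible ✓.
Consider block {3,6,8}. It intersects every other block in the collection, so no parallel class of size 3 can contain it.
Since every block must belong to some parallel class in a resolution, the collection cannot be partitioned into parallel classes.
Resolvable? NO.

NO


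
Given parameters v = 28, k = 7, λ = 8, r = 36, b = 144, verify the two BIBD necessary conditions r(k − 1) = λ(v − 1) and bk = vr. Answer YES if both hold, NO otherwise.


Condition (i): r(k − 1) = 36·6 = 216; λ(v − 1) = 8·27 = 216. Match? YES.
Condition (ii): bk = 144·7 = 1008; vr = 28·36 = 1008. Match? YES.
Both conditions hold? YES.

YES


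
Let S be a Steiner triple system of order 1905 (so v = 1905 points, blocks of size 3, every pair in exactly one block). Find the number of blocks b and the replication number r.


An STS(v) is a 2-(v, 3, 1) BIBD: block size k = 3, λ = 1.
Replication: r(k − 1) = λ(v − 1) ⇒ r·2 = 1905 − 1 = 1904 ⇒ r = 952.
Block count: bk = vr ⇒ b·3 = 1905·952 = 1813560 ⇒ b = 604520.

r = 952, b = 604520.


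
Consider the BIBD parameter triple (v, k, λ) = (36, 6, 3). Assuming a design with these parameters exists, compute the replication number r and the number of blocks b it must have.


Any 2-(v, k, λ) BIBD satisfies two necessary conditions:
  (i)  Each point sits in r blocks, and counting incidences through any fixed point gives r(k − 1) = λ(v − 1), so r = λ(v − 1)/(k − 1).
  (ii) Total incidences bk = vr, so b = vr/k.
Step 1: r = λ(v − 1)/(k − 1) = 3·(36 − 1)/(6 − 1) = 3·35/5 = 105/5 = 21.
Step 2: b = vr/k = 36·21/6 = 756/6 = 126.
Check integrality: r = 21 ∈ Z ✓, b = 126 ∈ Z ✓.
(These identities are necessary conditions: they determine r and b for any design with these parameters, but do not by themselves prove that one exists.)

r = 21, b = 126.


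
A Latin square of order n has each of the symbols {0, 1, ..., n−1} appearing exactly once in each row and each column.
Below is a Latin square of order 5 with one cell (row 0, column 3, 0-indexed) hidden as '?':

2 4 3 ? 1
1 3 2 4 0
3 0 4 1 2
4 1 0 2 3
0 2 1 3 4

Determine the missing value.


Row 0 contains symbols [1, 2, 3, 4] — missing [0].
Column 3 contains symbols [1, 2, 3, 4] — missing [0].
The missing symbol must appear in both missing sets; intersection = [0].
Therefore the hidden value is 0.

Missing value = 0.


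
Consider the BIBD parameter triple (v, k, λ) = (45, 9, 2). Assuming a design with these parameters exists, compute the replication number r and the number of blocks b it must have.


Any 2-(v, k, λ) BIBD satisfies two necessary conditions:
  (i)  Each point sits in r blocks, and counting incidences through any fixed point gives r(k − 1) = λ(v − 1), so r = λ(v − 1)/(k − 1).
  (ii) Total incidences bk = vr, so b = vr/k.
Step 1: r = λ(v − 1)/(k − 1) = 2·(45 − 1)/(9 − 1) = 2·44/8 = 88/8 = 11.
Step 2: b = vr/k = 45·11/9 = 495/9 = 55.
Check integrality: r = 11 ∈ Z ✓, b = 55 ∈ Z ✓.
(These identities are necessary conditions: they determine r and b for any design with these parameters, but do not by themselves prove that one exists.)

r = 11, b = 55.


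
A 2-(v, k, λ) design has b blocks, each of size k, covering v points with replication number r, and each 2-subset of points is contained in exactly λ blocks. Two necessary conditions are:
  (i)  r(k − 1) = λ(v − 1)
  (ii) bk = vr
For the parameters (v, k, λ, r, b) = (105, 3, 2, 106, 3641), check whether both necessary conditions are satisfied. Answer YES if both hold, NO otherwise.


Condition (i): r(k − 1) = 106·2 = 212; λ(v − 1) = 2·104 = 208. Match? NO.
Condition (ii): bk = 3641·3 = 10923; vr = 105·106 = 11130. Match? NO.
Both conditions hold? NO.

NO


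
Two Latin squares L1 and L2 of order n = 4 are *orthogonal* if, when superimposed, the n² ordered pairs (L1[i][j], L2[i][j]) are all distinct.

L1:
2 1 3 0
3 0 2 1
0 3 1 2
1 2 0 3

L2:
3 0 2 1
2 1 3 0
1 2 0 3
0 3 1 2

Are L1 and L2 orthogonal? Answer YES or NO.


Form the n² = 16 superimposed pairs (L1[i][j], L2[i][j]), row by row (rows and columns indexed from 0):
row 0: (2,3) (1,0) (3,2) (0,1)
row 1: (3,2) (0,1) (2,3) (1,0)
row 2: (0,1) (3,2) (1,0) (2,3)
row 3: (1,0) (2,3) (0,1) (3,2)
Orthogonality requires all 16 pairs distinct.
But the pair (3,2) repeats: cell (0,2) has L1 = 3, L2 = 2, and cell (1,0) has L1 = 3, L2 = 2.
A repeated pair means some other pair never occurs (only 4 distinct pairs out of 16), so the squares are not orthogonal.
Conclusion: NO.

NO


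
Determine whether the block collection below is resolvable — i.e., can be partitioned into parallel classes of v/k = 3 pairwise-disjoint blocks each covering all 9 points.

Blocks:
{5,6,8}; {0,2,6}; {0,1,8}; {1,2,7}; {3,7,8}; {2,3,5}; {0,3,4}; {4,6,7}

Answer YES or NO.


v = 9, block size k = 3, number of blocks = 8.
For resolvability, blocks must partition into parallel classes of size v/k = 3.
Total blocks must therefore be a multiple of 3: 8 = 3·2 + 2 ⇒ not divisible ✗.
Resolvable? NO.

NO


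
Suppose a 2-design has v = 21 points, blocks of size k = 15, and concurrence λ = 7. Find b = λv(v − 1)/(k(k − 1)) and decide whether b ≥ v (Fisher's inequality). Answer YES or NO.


b = λv(v − 1)/(k(k − 1)) = 7·21·20/(15·14) = 2940/210 = 14.
Compare with v = 21: b < v, so Fisher's inequality fails.

NO


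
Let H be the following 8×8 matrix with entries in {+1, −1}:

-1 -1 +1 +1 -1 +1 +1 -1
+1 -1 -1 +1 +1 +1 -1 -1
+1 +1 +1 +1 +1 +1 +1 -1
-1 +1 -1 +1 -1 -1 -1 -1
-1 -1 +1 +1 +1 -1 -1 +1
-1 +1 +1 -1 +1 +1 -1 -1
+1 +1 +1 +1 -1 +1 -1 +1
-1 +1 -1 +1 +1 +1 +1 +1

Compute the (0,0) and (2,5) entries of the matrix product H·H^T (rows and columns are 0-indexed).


Row 0 of H: [-1, -1, 1, 1, -1, 1, 1, -1].
Row 2 of H: [1, 1, 1, 1, 1, 1, 1, -1].
Row 5 of H: [-1, 1, 1, -1, 1, 1, -1, -1].
(H·H^T)[0][0] = Σ_j H[0][j]·H[0][j] = (-1)² + (-1)² + (1)² + (1)² + (-1)² + (1)² + (1)² + (-1)² = 1 + 1 + 1 + 1 + 1 + 1 + 1 + 1 = 8.
(H·H^T)[2][5] = Σ_j H[2][j]·H[5][j] = (1)·(-1) + (1)·(1) + (1)·(1) + (1)·(-1) + (1)·(1) + (1)·(1) + (1)·(-1) + (-1)·(-1) = -1 + 1 + 1 + -1 + 1 + 1 + -1 + 1 = 2.
Rows 2 and 5 are not orthogonal (dot product = 2 ≠ 0), so H is not a Hadamard matrix.

(0,0) entry = 8; (2,5) entry = 2.


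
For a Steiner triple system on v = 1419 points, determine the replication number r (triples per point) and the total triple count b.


An STS(v) is a 2-(v, 3, 1) BIBD: block size k = 3, λ = 1.
Replication: r(k − 1) = λ(v − 1) ⇒ r·2 = 1419 − 1 = 1418 ⇒ r = 709.
Block count: b = v(v − 1)/6 = 1419·1418/6 = 2012142/6 = 335357.
(Check via bk = vr: 335357·3 = 1006071 = 1419·709 = 1006071 ✓.)

r = 709, b = 335357.


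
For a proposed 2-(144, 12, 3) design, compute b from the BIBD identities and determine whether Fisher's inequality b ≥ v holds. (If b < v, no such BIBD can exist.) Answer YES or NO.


b = λv(v − 1)/(k(k − 1)) = 3·144·143/(12·11) = 61776/132 = 468.
Compare with v = 144: b ≥ v, so Fisher's inequality holds.

YES


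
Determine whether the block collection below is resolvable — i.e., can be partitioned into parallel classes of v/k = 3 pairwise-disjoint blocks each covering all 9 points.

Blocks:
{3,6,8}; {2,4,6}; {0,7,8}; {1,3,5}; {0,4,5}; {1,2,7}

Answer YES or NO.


v = 9, block size k = 3, number of blocks = 6.
For resolvability, blocks must partition into parallel classes of size v/k = 3.
Total blocks must therefore be a multiple of 3: 6 = 3·2 + 0 ⇒ divisible ✓.
Greedy packing gives 2 candidate class(es). Each should be a full parallel class (size 3, covers all 9 points).
  Class 1 (3 blocks): {3,6,8}; {0,4,5}; {1,2,7}. Points covered: [0, 1, 2, 3, 4, 5, 6, 7, 8].
  Class 2 (3 blocks): {2,4,6}; {0,7,8}; {1,3,5}. Points covered: [0, 1, 2, 3, 4, 5, 6, 7, 8].
All classes full (size 3)? YES. All classes cover every point? YES.
Resolvable? YES.

YES


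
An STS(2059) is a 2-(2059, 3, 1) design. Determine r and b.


An STS(v) is a 2-(v, 3, 1) BIBD: block size k = 3, λ = 1.
Replication: r(k − 1) = λ(v − 1) ⇒ r·2 = 2059 − 1 = 2058 ⇒ r = 1029.
Block count: b = v(v − 1)/6 = 2059·2058/6 = 4237422/6 = 706237.

r = 1029, b = 706237.


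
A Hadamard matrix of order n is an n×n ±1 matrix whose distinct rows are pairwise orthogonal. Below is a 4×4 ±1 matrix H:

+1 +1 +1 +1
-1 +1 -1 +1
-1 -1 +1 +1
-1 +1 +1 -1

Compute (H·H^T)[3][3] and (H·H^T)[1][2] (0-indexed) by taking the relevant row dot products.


Row 1 of H: [-1, 1, -1, 1].
Row 2 of H: [-1, -1, 1, 1].
Row 3 of H: [-1, 1, 1, -1].
(H·H^T)[3][3] = Σ_j H[3][j]·H[3][j] = (-1)² + (1)² + (1)² + (-1)² = 1 + 1 + 1 + 1 = 4.
(H·H^T)[1][2] = Σ_j H[1][j]·H[2][j] = (-1)·(-1) + (1)·(-1) + (-1)·(1) + (1)·(1) = 1 + -1 + -1 + 1 = 0.
So rows 1 and 2 are orthogonal; the diagonal entry equals n = 4.

(3,3) entry = 4; (1,2) entry = 0.


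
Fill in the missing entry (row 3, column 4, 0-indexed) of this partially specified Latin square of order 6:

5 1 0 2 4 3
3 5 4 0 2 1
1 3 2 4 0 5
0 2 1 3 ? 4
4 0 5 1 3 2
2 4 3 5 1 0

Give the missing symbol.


Row 3 contains symbols [0, 1, 2, 3, 4] — missing [5].
Column 4 contains symbols [0, 1, 2, 3, 4] — missing [5].
The missing symbol must appear in both missing sets; intersection = [5].
Therefore the hidden value is 5.

Missing value = 5.


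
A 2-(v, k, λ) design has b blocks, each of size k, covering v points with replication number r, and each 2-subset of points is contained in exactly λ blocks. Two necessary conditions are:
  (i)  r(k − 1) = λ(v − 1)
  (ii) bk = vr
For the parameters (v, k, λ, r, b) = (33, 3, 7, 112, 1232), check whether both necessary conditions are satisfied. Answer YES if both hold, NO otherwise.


Condition (i): r(k − 1) = 112·2 = 224; λ(v − 1) = 7·32 = 224. Match? YES.
Condition (ii): bk = 1232·3 = 3696; vr = 33·112 = 3696. Match? YES.
Both conditions hold? YES.

YES


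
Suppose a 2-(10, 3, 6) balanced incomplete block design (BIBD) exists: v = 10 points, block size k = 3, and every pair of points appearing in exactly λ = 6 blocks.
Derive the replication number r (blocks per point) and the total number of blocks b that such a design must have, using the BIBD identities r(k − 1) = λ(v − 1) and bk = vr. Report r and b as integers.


Any 2-(v, k, λ) BIBD satisfies two necessary conditions:
  (i)  Each point sits in r blocks, and counting incidences through any fixed point gives r(k − 1) = λ(v − 1), so r = λ(v − 1)/(k − 1).
  (ii) Total incidences bk = vr, so b = vr/k.
Step 1: r = λ(v − 1)/(k − 1) = 6·(10 − 1)/(3 − 1) = 6·9/2 = 54/2 = 27.
Step 2: b = vr/k = 10·27/3 = 270/3 = 90.
Check integrality: r = 27 ∈ Z ✓, b = 90 ∈ Z ✓.
(These identities are necessary conditions: they determine r and b for any design with these parameters, but do not by themselves prove that one exists.)

r = 27, b = 90.


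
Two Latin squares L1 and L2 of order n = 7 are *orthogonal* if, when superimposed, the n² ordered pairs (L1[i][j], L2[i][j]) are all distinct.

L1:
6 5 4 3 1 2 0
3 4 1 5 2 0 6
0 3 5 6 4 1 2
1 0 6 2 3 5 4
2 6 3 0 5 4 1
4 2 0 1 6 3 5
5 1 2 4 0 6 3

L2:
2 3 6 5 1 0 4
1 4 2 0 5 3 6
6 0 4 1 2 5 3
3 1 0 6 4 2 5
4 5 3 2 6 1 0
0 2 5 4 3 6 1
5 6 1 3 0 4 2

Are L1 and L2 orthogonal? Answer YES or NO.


Form the n² = 49 superimposed pairs (L1[i][j], L2[i][j]), row by row (rows and columns indexed from 0):
row 0: (6,2) (5,3) (4,6) (3,5) (1,1) (2,0) (0,4)
row 1: (3,1) (4,4) (1,2) (5,0) (2,5) (0,3) (6,6)
row 2: (0,6) (3,0) (5,4) (6,1) (4,2) (1,5) (2,3)
row 3: (1,3) (0,1) (6,0) (2,6) (3,4) (5,2) (4,5)
row 4: (2,4) (6,5) (3,3) (0,2) (5,6) (4,1) (1,0)
row 5: (4,0) (2,2) (0,5) (1,4) (6,3) (3,6) (5,1)
row 6: (5,5) (1,6) (2,1) (4,3) (0,0) (6,4) (3,2)
Orthogonality requires all 49 pairs distinct.
Check by first coordinate: for each symbol s of L1, list the L2 entries in the n cells where L1 = s; they must all differ.
  L1 = 0: L2 entries (in reading order) 4, 3, 6, 1, 2, 5, 0 — all 7 distinct ✓
  L1 = 1: L2 entries (in reading order) 1, 2, 5, 3, 0, 4, 6 — all 7 distinct ✓
  L1 = 2: L2 entries (in reading order) 0, 5, 3, 6, 4, 2, 1 — all 7 distinct ✓
  L1 = 3: L2 entries (in reading order) 5, 1, 0, 4, 3, 6, 2 — all 7 distinct ✓
  L1 = 4: L2 entries (in reading order) 6, 4, 2, 5, 1, 0, 3 — all 7 distinct ✓
  L1 = 5: L2 entries (in reading order) 3, 0, 4, 2, 6, 1, 5 — all 7 distinct ✓
  L1 = 6: L2 entries (in reading order) 2, 6, 1, 0, 5, 3, 4 — all 7 distinct ✓
Every symbol of L1 meets every symbol of L2 exactly once, so all 49 pairs are distinct (49 of 49).
Conclusion: YES.

YES


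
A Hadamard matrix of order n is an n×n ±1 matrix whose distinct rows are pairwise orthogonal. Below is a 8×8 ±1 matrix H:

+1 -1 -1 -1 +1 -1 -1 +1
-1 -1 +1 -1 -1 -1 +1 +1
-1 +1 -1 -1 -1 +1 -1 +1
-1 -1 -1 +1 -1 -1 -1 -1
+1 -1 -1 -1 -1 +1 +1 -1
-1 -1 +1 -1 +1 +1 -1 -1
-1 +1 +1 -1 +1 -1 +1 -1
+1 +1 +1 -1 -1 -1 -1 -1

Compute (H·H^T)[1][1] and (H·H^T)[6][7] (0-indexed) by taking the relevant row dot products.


Row 1 of H: [-1, -1, 1, -1, -1, -1, 1, 1].
Row 6 of H: [-1, 1, 1, -1, 1, -1, 1, -1].
Row 7 of H: [1, 1, 1, -1, -1, -1, -1, -1].
(H·H^T)[1][1] = Σ_j H[1][j]·H[1][j] = (-1)² + (-1)² + (1)² + (-1)² + (-1)² + (-1)² + (1)² + (1)² = 1 + 1 + 1 + 1 + 1 + 1 + 1 + 1 = 8.
(H·H^T)[6][7] = Σ_j H[6][j]·H[7][j] = (-1)·(1) + (1)·(1) + (1)·(1) + (-1)·(-1) + (1)·(-1) + (-1)·(-1) + (1)·(-1) + (-1)·(-1) = -1 + 1 + 1 + 1 + -1 + 1 + -1 + 1 = 2.
Rows 6 and 7 are not orthogonal (dot product = 2 ≠ 0), so H is not a Hadamard matrix.

(1,1) entry = 8; (6,7) entry = 2.


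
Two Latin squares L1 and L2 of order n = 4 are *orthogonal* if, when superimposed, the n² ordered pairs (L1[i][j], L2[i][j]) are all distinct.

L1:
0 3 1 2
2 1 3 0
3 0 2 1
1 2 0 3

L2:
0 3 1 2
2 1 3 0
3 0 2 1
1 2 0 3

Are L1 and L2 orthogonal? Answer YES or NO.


Form the n² = 16 superimposed pairs (L1[i][j], L2[i][j]), row by row (rows and columns indexed from 0):
row 0: (0,0) (3,3) (1,1) (2,2)
row 1: (2,2) (1,1) (3,3) (0,0)
row 2: (3,3) (0,0) (2,2) (1,1)
row 3: (1,1) (2,2) (0,0) (3,3)
Orthogonality requires all 16 pairs distinct.
But the pair (2,2) repeats: cell (0,3) has L1 = 2, L2 = 2, and cell (1,0) has L1 = 2, L2 = 2.
A repeated pair means some other pair never occurs (only 4 distinct pairs out of 16), so the squares are not orthogonal.
Conclusion: NO.

NO


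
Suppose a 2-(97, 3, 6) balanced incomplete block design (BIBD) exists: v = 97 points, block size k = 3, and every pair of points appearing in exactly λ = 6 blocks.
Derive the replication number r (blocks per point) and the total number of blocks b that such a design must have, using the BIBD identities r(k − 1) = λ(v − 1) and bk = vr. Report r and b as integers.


Any 2-(v, k, λ) BIBD satisfies two necessary conditions:
  (i)  Each point sits in r blocks, and counting incidences through any fixed point gives r(k − 1) = λ(v − 1), so r = λ(v − 1)/(k − 1).
  (ii) Total incidences bk = vr, so b = vr/k.
Step 1: r = λ(v − 1)/(k − 1) = 6·(97 − 1)/(3 − 1) = 6·96/2 = 576/2 = 288.
Step 2: b = vr/k = 97·288/3 = 27936/3 = 9312.
Check integrality: r = 288 ∈ Z ✓, b = 9312 ∈ Z ✓.
(These identities are necessary conditions: they determine r and b for any design with these parameters, but do not by themselves prove that one exists.)

r = 288, b = 9312.


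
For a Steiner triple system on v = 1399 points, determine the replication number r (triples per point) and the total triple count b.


An STS(v) is a 2-(v, 3, 1) BIBD: block size k = 3, λ = 1.
Replication: r(k − 1) = λ(v − 1) ⇒ r·2 = 1399 − 1 = 1398 ⇒ r = 699.
Block count: b = v(v − 1)/6 = 1399·1398/6 = 1955802/6 = 325967.

r = 699, b = 325967.


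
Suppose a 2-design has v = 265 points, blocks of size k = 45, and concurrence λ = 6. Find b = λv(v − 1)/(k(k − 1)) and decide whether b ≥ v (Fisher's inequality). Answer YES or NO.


b = λv(v − 1)/(k(k − 1)) = 6·265·264/(45·44) = 419760/1980 = 212.
Compare with v = 265: b < v, so Fisher's inequality fails.

NO


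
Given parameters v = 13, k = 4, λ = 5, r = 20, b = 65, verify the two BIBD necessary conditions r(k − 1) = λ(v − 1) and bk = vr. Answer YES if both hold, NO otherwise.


Condition (i): r(k − 1) = 20·3 = 60; λ(v − 1) = 5·12 = 60. Match? YES.
Condition (ii): bk = 65·4 = 260; vr = 13·20 = 260. Match? YES.
Both conditions hold? YES.

YES


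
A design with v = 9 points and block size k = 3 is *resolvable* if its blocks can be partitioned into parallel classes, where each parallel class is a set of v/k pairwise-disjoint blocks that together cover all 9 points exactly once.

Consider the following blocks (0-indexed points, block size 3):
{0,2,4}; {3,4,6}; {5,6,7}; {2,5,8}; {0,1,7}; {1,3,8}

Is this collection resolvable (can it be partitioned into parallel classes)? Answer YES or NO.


v = 9, block size k = 3, number of blocks = 6.
For resolvability, blocks must partition into parallel classes of size v/k = 3.
Total blocks must therefore be a multiple of 3: 6 = 3·2 + 0 ⇒ divisible ✓.
Greedy packing gives 2 candidate class(es). Each should be a full parallel class (size 3, covers all 9 points).
  Class 1 (3 blocks): {0,2,4}; {5,6,7}; {1,3,8}. Points covered: [0, 1, 2, 3, 4, 5, 6, 7, 8].
  Class 2 (3 blocks): {3,4,6}; {2,5,8}; {0,1,7}. Points covered: [0, 1, 2, 3, 4, 5, 6, 7, 8].
All classes full (size 3)? YES. All classes cover every point? YES.
Resolvable? YES.

YES


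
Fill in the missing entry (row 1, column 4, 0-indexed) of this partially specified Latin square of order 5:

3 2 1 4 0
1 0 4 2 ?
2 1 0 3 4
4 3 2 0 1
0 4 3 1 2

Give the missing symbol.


Row 1 contains symbols [0, 1, 2, 4] — missing [3].
Column 4 contains symbols [0, 1, 2, 4] — missing [3].
The missing symbol must appear in both missing sets; intersection = [3].
Therefore the hidden value is 3.

Missing value = 3.


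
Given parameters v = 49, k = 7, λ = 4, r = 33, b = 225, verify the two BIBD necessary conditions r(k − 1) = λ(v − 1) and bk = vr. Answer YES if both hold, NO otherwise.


Condition (i): r(k − 1) = 33·6 = 198; λ(v − 1) = 4·48 = 192. Match? NO.
Condition (ii): bk = 225·7 = 1575; vr = 49·33 = 1617. Match? NO.
Both conditions hold? NO.

NO


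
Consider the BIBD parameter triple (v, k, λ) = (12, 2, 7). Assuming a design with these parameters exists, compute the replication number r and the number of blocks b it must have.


Any 2-(v, k, λ) BIBD satisfies two necessary conditions:
  (i)  Each point sits in r blocks, and counting incidences through any fixed point gives r(k − 1) = λ(v − 1), so r = λ(v − 1)/(k − 1).
  (ii) Total incidences bk = vr, so b = vr/k.
Step 1: r = λ(v − 1)/(k − 1) = 7·(12 − 1)/(2 − 1) = 7·11/1 = 77/1 = 77.
Step 2: b = vr/k = 12·77/2 = 924/2 = 462.
Check integrality: r = 77 ∈ Z ✓, b = 462 ∈ Z ✓.
(These identities are necessary conditions: they determine r and b for any design with these parameters, but do not by themselves prove that one exists.)

r = 77, b = 462.


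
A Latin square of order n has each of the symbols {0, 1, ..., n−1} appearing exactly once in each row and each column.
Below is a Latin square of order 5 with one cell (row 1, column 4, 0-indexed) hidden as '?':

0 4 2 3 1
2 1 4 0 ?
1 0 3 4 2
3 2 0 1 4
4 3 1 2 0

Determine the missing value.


Row 1 contains symbols [0, 1, 2, 4] — missing [3].
Column 4 contains symbols [0, 1, 2, 4] — missing [3].
The missing symbol must appear in both missing sets; intersection = [3].
Therefore the hidden value is 3.

Missing value = 3.


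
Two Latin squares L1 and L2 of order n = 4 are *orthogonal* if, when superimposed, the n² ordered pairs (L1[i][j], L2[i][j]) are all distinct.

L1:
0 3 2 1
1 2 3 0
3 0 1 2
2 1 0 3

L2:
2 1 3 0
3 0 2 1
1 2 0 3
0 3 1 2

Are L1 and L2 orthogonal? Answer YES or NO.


Form the n² = 16 superimposed pairs (L1[i][j], L2[i][j]), row by row (rows and columns indexed from 0):
row 0: (0,2) (3,1) (2,3) (1,0)
row 1: (1,3) (2,0) (3,2) (0,1)
row 2: (3,1) (0,2) (1,0) (2,3)
row 3: (2,0) (1,3) (0,1) (3,2)
Orthogonality requires all 16 pairs distinct.
But the pair (3,1) repeats: cell (0,1) has L1 = 3, L2 = 1, and cell (2,0) has L1 = 3, L2 = 1.
A repeated pair means some other pair never occurs (only 8 distinct pairs out of 16), so the squares are not orthogonal.
Conclusion: NO.

NO


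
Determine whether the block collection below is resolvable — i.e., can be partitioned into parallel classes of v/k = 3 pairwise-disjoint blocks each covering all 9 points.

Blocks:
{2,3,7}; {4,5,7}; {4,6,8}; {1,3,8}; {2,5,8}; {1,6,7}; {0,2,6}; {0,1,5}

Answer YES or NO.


v = 9, block size k = 3, number of blocks = 8.
For resolvability, blocks must partition into parallel classes of size v/k = 3.
Total blocks must therefore be a multiple of 3: 8 = 3·2 + 2 ⇒ not divisible ✗.
Resolvable? NO.

NO


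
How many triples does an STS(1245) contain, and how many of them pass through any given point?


An STS(v) is a 2-(v, 3, 1) BIBD: block size k = 3, λ = 1.
Replication: r(k − 1) = λ(v − 1) ⇒ r·2 = 1245 − 1 = 1244 ⇒ r = 622.
Block count: b = v(v − 1)/6 = 1245·1244/6 = 1548780/6 = 258130.
(Check via bk = vr: 258130·3 = 774390 = 1245·622 = 774390 ✓.)

r = 622, b = 258130.


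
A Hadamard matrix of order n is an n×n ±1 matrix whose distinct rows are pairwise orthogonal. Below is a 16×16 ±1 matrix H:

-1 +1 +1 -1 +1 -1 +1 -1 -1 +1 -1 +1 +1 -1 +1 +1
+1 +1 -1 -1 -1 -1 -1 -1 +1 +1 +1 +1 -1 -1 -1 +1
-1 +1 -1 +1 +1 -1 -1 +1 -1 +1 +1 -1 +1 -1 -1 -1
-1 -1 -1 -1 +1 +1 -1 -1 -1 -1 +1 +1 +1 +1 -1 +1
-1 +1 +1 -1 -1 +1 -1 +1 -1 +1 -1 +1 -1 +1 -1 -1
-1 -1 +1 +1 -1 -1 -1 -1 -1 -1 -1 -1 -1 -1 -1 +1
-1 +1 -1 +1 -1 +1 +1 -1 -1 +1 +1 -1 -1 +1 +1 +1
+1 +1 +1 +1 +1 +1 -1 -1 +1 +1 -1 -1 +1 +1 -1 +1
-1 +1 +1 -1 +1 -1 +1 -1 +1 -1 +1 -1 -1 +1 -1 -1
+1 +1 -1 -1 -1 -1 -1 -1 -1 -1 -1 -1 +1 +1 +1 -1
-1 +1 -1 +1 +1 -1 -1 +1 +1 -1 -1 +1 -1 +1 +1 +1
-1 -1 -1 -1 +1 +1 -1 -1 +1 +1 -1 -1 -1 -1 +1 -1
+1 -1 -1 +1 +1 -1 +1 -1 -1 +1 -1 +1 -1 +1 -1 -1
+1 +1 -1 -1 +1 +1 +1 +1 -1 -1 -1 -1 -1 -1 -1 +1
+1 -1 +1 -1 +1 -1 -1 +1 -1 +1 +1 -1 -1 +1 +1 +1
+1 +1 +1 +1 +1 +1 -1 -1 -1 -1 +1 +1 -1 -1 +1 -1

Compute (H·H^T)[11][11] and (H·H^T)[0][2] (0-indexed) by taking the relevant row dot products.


Row 0 of H: [-1, 1, 1, -1, 1, -1, 1, -1, -1, 1, -1, 1, 1, -1, 1, 1].
Row 2 of H: [-1, 1, -1, 1, 1, -1, -1, 1, -1, 1, 1, -1, 1, -1, -1, -1].
Row 11 of H: [-1, -1, -1, -1, 1, 1, -1, -1, 1, 1, -1, -1, -1, -1, 1, -1].
(H·H^T)[11][11] = Σ_j H[11][j]·H[11][j] = (-1)² + (-1)² + (-1)² + (-1)² + (1)² + (1)² + (-1)² + (-1)² + (1)² + (1)² + (-1)² + (-1)² + (-1)² + (-1)² + (1)² + (-1)² = 1 + 1 + 1 + 1 + 1 + 1 + 1 + 1 + 1 + 1 + 1 + 1 + 1 + 1 + 1 + 1 = 16.
(H·H^T)[0][2] = Σ_j H[0][j]·H[2][j] = (-1)·(-1) + (1)·(1) + (1)·(-1) + (-1)·(1) + (1)·(1) + (-1)·(-1) + (1)·(-1) + (-1)·(1) + (-1)·(-1) + (1)·(1) + (-1)·(1) + (1)·(-1) + (1)·(1) + (-1)·(-1) + (1)·(-1) + (1)·(-1) = 1 + 1 + -1 + -1 + 1 + 1 + -1 + -1 + 1 + 1 + -1 + -1 + 1 + 1 + -1 + -1 = 0.
So rows 0 and 2 are orthogonal; the diagonal entry equals n = 16.

(11,11) entry = 16; (0,2) entry = 0.


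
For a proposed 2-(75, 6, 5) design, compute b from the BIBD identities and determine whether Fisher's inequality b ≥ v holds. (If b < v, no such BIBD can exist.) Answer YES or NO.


r = λ(v − 1)/(k − 1) = 5·74/5 = 74.
b = vr/k = 75·74/6 = 925.
Fisher's inequality: b ≥ v ⇔ 925 ≥ 75? YES.

YES


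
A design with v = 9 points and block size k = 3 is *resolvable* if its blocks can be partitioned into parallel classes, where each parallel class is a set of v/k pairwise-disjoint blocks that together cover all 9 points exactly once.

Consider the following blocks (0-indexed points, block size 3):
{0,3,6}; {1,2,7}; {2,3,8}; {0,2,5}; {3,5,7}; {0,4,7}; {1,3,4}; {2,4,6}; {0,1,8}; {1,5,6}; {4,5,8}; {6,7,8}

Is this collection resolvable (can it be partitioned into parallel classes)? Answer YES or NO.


v = 9, block size k = 3, number of blocks = 12.
For resolvability, blocks must partition into parallel classes of size v/k = 3.
Total blocks must therefore be a multiple of 3: 12 = 3·4 + 0 ⇒ divisible ✓.
Greedy packing gives 4 candidate class(es). Each should be a full parallel class (size 3, covers all 9 points).
  Class 1 (3 blocks): {0,3,6}; {1,2,7}; {4,5,8}. Points covered: [0, 1, 2, 3, 4, 5, 6, 7, 8].
  Class 2 (3 blocks): {2,3,8}; {0,4,7}; {1,5,6}. Points covered: [0, 1, 2, 3, 4, 5, 6, 7, 8].
  Class 3 (3 blocks): {0,2,5}; {1,3,4}; {6,7,8}. Points covered: [0, 1, 2, 3, 4, 5, 6, 7, 8].
  Class 4 (3 blocks): {3,5,7}; {2,4,6}; {0,1,8}. Points covered: [0, 1, 2, 3, 4, 5, 6, 7, 8].
All classes full (size 3)? YES. All classes cover every point? YES.
Resolvable? YES.

YES
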